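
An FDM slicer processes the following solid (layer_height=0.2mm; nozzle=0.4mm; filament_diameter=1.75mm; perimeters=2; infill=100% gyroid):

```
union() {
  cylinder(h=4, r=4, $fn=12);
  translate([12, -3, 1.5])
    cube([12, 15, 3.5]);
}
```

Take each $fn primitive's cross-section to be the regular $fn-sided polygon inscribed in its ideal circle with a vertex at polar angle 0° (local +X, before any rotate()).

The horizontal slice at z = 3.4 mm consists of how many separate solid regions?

At z = 3.4 mm: the r=4 cylinder contributes a regular 12-gon of circumradius 4; the cube at (12, -3) (footprint 12×15) is included at this height; Combining (union): the 2 present regions are separate (no shared area or edge), so areas and boundary lengths simply add and each stays a separate island — 2 connected regions. The result has 2 disconnected regions.

2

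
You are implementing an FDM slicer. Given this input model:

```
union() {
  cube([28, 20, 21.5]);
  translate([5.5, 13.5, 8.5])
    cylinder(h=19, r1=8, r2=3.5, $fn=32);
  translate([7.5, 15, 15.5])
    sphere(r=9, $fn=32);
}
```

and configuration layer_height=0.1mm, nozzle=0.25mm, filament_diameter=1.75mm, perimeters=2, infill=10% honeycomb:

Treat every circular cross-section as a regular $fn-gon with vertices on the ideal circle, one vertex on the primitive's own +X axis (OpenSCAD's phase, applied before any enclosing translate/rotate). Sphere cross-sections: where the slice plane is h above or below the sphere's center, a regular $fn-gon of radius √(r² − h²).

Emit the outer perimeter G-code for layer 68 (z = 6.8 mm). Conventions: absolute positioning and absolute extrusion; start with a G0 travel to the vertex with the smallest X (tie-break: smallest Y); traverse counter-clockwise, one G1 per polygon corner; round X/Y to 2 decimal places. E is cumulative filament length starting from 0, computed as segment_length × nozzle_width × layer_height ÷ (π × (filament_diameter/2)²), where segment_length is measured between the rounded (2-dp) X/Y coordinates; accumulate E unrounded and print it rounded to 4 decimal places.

G0 X0.00 Y0.00 Z6.80
G1 X28.00 Y0.00 E0.2910
G1 X28.00 Y20.00 E0.4989
G1 X0.00 Y20.00 E0.7899
G1 X0.00 Y0.00 E0.9978

At z = 6.8 mm: the cube is present — its section is the full 28×20 rectangle; the cone at (5.5, 13.5) is absent (z outside [8.5, 27.5]); the sphere at (7.5, 15): section is a regular 32-gon, circumradius = √(r²−h²) = √(9²−8.7²) = 2.304; Taking the union: the r=9 sphere at (7.5, 15) lies entirely inside the 28×20 cube, so the union is just the 28×20 cube — 1 connected region. The outline is a single polygon with 4 vertices. Extrusion per mm of travel: 0.25 × 0.1 / (π × 0.875²) = 0.010394. Accumulating E over each segment gives final E = 0.9978.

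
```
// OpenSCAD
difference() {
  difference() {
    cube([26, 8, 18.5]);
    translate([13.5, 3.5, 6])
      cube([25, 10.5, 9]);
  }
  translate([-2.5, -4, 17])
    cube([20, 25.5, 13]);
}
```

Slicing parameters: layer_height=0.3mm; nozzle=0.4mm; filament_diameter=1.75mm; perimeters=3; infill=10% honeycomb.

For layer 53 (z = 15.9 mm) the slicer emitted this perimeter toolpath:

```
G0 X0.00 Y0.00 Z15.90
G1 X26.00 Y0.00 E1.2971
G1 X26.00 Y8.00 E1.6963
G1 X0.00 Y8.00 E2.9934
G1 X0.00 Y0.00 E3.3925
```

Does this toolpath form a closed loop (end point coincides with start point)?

Start point (G0): (0.00, 0.00). End point (last G1): the path returns to the start — closed.

yes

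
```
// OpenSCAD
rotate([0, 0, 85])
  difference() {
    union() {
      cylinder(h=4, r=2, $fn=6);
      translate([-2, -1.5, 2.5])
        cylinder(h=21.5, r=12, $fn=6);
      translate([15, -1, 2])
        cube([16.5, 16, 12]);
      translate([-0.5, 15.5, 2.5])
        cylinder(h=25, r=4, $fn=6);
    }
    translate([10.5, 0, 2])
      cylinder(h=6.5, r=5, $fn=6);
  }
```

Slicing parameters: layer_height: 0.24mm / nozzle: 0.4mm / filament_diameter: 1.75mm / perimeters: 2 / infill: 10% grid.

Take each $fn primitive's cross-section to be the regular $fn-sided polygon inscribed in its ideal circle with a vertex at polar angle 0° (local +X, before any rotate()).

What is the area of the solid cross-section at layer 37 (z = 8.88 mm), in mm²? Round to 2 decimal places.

At z = 8.88 mm: the cylinder is absent (z outside [0, 4]); the r=12 cylinder at (-2, -1.5) gives a regular 6-gon of circumradius 12 (constant along its height) (area = (6/2)·12.000²·sin(360°/6) = 374.12 mm²); the cube at (15, -1) (footprint 16.5×16) is included at this height (area 264.00 mm²); the cylinder at (-0.5, 15.5): section is a regular 6-gon, circumradius r=4 (area = (6/2)·4.000²·sin(360°/6) = 41.57 mm²); Combining (union): the 3 present regions are separate (no shared area or edge), so areas and boundary lengths simply add and each stays a separate island — area = 679.69 mm²; the cylinder at (10.5, 0) does not reach this height (z outside [2, 8.5]); After the difference (first − rest): none of the subtracted shapes is present at this height, so that combined region is unchanged — area = 679.69 mm²; (rotated 85° about Z; rotation is an isometry so areas/perimeters/island counts are preserved). Overall, the cross-section has 3 separate islands. Net area = 679.69 mm².

679.69 mm²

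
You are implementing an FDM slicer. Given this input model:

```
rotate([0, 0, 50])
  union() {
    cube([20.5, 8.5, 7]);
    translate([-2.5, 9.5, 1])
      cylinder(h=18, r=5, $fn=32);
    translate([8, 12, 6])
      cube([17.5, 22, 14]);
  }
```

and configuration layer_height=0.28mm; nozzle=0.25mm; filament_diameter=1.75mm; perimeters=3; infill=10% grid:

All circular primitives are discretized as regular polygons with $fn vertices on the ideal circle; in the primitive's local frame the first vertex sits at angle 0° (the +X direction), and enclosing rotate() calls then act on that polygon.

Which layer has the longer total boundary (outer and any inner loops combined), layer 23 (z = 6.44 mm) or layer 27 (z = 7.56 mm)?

Layer 23 (z = 6.44): the 20.5×8.5 cube contributes its full rectangle (perimeter 58.00 mm); the cylinder at (-2.5, 9.5): section is a regular 32-gon, circumradius r=5 (perimeter = 2·32·5.000·sin(180°/32) = 31.37 mm); the cube at (8, 12) is present — its section is the full 17.5×22 rectangle (perimeter 79.00 mm); Taking the union: the regions partially overlap (shared area 5.14 mm²), so the edge portions inside another operand are dropped and the merged outline is re-measured after clipping — boundary = 158.45 mm; (whole slice rotated 50° about Z — lengths, areas and connectivity unchanged). So its perimeter = 158.45 mm. Layer 27 (z = 7.56): the cube is not intersected at this z (z outside [0, 7]); the r=5 cylinder at (-2.5, 9.5) contributes a regular 32-gon of circumradius 5 (perimeter = 2·32·5.000·sin(180°/32) = 31.37 mm); the 17.5×22 cube at (8, 12) contributes its full rectangle (perimeter 79.00 mm); Combining (union): the 2 present regions are separate (no shared area or edge), so areas and boundary lengths simply add and each stays a separate island — boundary = 110.37 mm; (whole slice rotated 50° about Z — lengths, areas and connectivity unchanged). So its perimeter = 110.37 mm. Layer 23 is larger (158.45 vs 110.37 mm).

layer 23 (z = 6.44 mm)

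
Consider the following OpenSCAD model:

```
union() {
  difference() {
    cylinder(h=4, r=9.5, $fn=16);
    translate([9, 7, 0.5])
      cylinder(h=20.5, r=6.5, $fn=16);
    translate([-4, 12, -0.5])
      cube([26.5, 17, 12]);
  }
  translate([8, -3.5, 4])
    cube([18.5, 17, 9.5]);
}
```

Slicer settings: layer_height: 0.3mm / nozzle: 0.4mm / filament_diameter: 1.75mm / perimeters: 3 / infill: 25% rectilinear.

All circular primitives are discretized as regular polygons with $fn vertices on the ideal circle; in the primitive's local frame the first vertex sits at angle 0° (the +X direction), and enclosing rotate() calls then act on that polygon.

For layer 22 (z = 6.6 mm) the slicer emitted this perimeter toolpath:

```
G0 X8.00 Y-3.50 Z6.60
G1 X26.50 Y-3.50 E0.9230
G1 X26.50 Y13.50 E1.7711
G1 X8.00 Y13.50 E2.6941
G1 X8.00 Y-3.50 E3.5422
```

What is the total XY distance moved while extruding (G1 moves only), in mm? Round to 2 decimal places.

71.00 mm

Sum the Euclidean lengths of each G1 segment: total = 71.00 mm.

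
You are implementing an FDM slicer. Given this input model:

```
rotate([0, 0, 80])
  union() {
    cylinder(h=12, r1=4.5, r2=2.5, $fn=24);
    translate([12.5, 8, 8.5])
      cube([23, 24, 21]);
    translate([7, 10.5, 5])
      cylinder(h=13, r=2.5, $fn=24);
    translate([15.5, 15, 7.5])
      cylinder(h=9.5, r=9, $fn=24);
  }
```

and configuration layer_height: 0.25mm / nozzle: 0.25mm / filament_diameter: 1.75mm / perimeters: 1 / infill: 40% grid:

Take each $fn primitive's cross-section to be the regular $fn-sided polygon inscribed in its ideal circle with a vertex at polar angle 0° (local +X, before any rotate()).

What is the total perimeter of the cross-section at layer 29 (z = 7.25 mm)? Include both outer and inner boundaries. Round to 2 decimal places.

At z = 7.25 mm: the cone contributes a regular 24-gon of circumradius 3.292 (interpolated between r1=4.5 and r2=2.5 at t=0.604) (perimeter = 2·24·3.292·sin(180°/24) = 20.62 mm); the cube at (12.5, 8) is not intersected at this z (z outside [8.5, 29.5]); the r=2.5 cylinder at (7, 10.5) gives a regular 24-gon of circumradius 2.5 (constant along its height) (perimeter = 2·24·2.500·sin(180°/24) = 15.66 mm); the cylinder at (15.5, 15) does not reach this height (z outside [7.5, 17]); Merging all regions: the 2 present regions are separate (no shared area or edge), so areas and boundary lengths simply add and each stays a separate island — boundary = 36.29 mm; (whole slice rotated 80° about Z — lengths, areas and connectivity unchanged). Overall, the cross-section has 2 separate islands. Total boundary length (outer) = 36.29 mm.

36.29 mm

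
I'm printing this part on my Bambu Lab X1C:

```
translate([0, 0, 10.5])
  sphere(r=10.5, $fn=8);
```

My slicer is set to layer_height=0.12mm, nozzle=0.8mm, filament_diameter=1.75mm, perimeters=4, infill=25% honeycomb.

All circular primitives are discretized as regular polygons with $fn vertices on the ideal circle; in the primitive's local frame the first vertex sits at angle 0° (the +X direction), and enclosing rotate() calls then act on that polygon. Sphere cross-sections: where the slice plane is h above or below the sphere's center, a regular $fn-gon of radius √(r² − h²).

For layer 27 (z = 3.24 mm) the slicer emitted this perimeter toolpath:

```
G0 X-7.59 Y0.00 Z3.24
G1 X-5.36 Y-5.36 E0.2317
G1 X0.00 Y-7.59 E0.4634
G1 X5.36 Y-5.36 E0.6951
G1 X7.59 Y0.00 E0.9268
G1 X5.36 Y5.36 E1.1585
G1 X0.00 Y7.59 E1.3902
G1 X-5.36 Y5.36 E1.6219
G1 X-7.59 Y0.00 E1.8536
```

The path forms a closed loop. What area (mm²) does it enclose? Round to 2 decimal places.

Apply the shoelace formula to the sequence of (X, Y) vertices; enclosed area = 162.73 mm².

162.73 mm²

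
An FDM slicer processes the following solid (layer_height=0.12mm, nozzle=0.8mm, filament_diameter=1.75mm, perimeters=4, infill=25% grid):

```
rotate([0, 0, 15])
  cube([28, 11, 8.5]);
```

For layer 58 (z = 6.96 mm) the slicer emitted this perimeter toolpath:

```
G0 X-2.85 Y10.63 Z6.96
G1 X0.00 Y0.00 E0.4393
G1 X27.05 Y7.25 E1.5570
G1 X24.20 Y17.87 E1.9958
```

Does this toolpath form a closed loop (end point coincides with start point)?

Start point (G0): (-2.85, 10.63). End point (last G1): the path does not return to the start — open.

no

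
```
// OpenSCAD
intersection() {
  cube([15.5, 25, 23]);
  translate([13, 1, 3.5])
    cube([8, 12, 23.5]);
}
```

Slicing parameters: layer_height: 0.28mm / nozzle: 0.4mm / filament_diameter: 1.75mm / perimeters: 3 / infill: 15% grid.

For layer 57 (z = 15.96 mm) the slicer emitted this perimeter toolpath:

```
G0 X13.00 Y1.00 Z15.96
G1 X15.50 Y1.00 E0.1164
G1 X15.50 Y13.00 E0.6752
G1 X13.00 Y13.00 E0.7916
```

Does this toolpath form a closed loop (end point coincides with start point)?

Start point (G0): (13.00, 1.00). End point (last G1): the path does not return to the start — open.

no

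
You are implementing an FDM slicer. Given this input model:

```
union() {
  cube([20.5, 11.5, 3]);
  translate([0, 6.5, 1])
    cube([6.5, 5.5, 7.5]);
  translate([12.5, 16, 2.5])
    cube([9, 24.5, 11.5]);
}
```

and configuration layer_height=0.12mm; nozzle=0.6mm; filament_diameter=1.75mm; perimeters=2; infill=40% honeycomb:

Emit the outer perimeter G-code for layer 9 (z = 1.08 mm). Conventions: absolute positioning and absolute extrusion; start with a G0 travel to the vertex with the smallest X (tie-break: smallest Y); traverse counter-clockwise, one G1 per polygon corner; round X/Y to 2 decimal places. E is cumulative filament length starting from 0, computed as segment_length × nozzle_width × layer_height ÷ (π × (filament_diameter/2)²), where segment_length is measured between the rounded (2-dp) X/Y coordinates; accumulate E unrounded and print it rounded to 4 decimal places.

G0 X0.00 Y0.00 Z1.08
G1 X20.50 Y0.00 E0.6136
G1 X20.50 Y11.50 E0.9579
G1 X6.50 Y11.50 E1.3770
G1 X6.50 Y12.00 E1.3919
G1 X0.00 Y12.00 E1.5865
G1 X0.00 Y0.00 E1.9457

At z = 1.08 mm: the cube (footprint 20.5×11.5) is included at this height; the cube at (0, 6.5) (footprint 6.5×5.5) is included at this height; the cube at (12.5, 16) does not reach this height (z outside [2.5, 14]); Combining (union): the regions partially overlap (shared area 32.50 mm²), so overlapping operands fuse into one piece — 1 connected region. The outline is a single polygon with 6 vertices. Extrusion per mm of travel: 0.6 × 0.12 / (π × 0.875²) = 0.029934. Accumulating E over each segment gives final E = 1.9457.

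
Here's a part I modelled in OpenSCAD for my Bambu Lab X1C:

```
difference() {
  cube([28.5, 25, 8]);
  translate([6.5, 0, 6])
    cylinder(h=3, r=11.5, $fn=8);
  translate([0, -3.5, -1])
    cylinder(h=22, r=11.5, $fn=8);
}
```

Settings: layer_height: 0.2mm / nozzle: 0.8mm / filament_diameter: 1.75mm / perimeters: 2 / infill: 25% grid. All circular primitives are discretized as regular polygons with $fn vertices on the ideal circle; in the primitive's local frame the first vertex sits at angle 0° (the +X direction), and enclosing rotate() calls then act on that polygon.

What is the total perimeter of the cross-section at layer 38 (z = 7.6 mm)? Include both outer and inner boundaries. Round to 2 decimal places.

At z = 7.6 mm: the 28.5×25 cube contributes its full rectangle (perimeter 107.00 mm); the r=11.5 cylinder at (6.5, 0) gives a regular 8-gon of circumradius 11.5 (constant along its height) (perimeter = 2·8·11.500·sin(180°/8) = 70.41 mm); the cylinder at (0, -3.5): section is a regular 8-gon, circumradius r=11.5 (perimeter = 2·8·11.500·sin(180°/8) = 70.41 mm); Taking the first minus the rest: starting from the 28.5×25 cube, the r=11.5 cylinder at (6.5, 0) partially overlaps it — only the 159.51 mm² overlap (of its 374.06 mm²) is removed, clipping the outline; the r=11.5 cylinder at (0, -3.5) misses the remaining region (no effect) — boundary = 104.83 mm. Overall, the cross-section is a single solid region. Total boundary length (outer) = 104.83 mm.

104.83 mm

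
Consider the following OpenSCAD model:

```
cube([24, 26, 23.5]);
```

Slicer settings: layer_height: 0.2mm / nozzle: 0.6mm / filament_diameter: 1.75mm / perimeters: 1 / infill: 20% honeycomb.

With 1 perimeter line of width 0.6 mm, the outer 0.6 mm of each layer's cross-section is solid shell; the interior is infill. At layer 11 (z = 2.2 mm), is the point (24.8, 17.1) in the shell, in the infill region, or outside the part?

At z = 2.2 mm: the cube (footprint 24×26) is included at this height. Overall, the cross-section is a single solid region. The nearest boundary edge runs (24.00, 0.00)→(24.00, 26.00); distance from the point to it = 0.80 mm. The point is not inside any of the regions above, so it lies outside the cross-section (0.80 mm from the nearest boundary).

outside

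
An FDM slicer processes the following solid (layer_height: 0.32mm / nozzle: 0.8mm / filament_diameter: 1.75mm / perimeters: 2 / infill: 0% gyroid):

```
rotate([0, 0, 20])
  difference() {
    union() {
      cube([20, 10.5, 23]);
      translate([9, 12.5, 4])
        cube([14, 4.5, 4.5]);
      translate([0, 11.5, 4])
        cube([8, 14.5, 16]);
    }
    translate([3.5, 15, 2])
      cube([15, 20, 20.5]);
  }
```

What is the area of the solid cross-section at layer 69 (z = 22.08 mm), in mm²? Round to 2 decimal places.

At z = 22.08 mm: the 20×10.5 cube contributes its full rectangle (area 210.00 mm²); the cube at (9, 12.5) does not reach this height (z outside [4, 8.5]); the cube at (0, 11.5) is not intersected at this z (z outside [4, 20]); Combining (union): only the 20×10.5 cube is present, so the union is just that shape — area = 210.00 mm²; the 15×20 cube at (3.5, 15) contributes its full rectangle (area 300.00 mm²); Taking the first minus the rest: starting from that combined region (210.00 mm²), the 15×20 cube at (3.5, 15) misses the remaining region (no effect) — area = 210.00 mm²; (whole slice rotated 20° about Z — lengths, areas and connectivity unchanged). Overall, the cross-section is a single solid region. Net area = 210.00 mm².

210.00 mm²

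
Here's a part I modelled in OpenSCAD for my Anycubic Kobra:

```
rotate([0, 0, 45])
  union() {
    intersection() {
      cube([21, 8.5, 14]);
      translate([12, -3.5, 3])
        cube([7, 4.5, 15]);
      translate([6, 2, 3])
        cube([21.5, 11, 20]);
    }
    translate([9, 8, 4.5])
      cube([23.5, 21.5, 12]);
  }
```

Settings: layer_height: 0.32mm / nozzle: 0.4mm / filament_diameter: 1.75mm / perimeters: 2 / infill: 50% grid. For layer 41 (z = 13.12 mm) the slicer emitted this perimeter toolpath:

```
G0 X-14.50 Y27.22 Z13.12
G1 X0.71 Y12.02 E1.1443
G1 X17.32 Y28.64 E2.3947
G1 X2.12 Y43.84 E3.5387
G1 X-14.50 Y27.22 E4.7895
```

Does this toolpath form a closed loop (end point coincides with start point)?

yes

Start point (G0): (-14.50, 27.22). End point (last G1): the path returns to the start — closed.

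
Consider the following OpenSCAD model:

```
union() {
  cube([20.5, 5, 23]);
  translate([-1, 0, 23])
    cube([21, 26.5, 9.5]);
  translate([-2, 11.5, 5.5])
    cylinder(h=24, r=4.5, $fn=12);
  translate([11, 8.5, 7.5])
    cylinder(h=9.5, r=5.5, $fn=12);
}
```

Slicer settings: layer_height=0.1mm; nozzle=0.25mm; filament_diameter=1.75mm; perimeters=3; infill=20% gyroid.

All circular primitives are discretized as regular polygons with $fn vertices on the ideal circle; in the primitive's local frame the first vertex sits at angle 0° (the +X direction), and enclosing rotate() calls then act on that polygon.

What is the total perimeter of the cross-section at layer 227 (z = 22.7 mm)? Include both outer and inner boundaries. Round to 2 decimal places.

At z = 22.7 mm: the cube is present — its section is the full 20.5×5 rectangle (perimeter 51.00 mm); the cube at (-1, 0) is absent (z outside [23, 32.5]); the r=4.5 cylinder at (-2, 11.5) contributes a regular 12-gon of circumradius 4.5 (perimeter = 2·12·4.500·sin(180°/12) = 27.95 mm); the cylinder at (11, 8.5) does not reach this height (z outside [7.5, 17]); Taking the union: the 2 present regions are separate (no shared area or edge), so areas and boundary lengths simply add and each stays a separate island — boundary = 78.95 mm. Overall, the cross-section has 2 separate islands. Total boundary length (outer) = 78.95 mm.

78.95 mm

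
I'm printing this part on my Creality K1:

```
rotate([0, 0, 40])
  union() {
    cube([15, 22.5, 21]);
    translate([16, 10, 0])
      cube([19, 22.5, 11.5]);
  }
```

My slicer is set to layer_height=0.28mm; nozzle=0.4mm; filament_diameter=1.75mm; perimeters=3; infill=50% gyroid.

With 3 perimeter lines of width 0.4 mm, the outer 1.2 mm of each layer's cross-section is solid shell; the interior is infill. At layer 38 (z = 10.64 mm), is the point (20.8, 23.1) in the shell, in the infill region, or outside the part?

At z = 10.64 mm: the cube is present — its section is the full 15×22.5 rectangle; the cube at (16, 10) is present — its section is the full 19×22.5 rectangle; Merging all regions: the 2 present regions are separate (no shared area or edge), so areas and boundary lengths simply add and each stays a separate island — 2 connected regions; (rotated 40° about Z; rotation is an isometry so areas/perimeters/island counts are preserved). Overall, the cross-section has 2 separate islands. Undo the 40° rotation: the query point maps to (30.782, 4.326) in the un-rotated model frame. The nearest boundary edge runs (35.00, 10.00)→(16.00, 10.00); distance from the point to it = 5.67 mm. The point is not inside any of the regions above, so it lies outside the cross-section (5.67 mm from the nearest boundary).

outside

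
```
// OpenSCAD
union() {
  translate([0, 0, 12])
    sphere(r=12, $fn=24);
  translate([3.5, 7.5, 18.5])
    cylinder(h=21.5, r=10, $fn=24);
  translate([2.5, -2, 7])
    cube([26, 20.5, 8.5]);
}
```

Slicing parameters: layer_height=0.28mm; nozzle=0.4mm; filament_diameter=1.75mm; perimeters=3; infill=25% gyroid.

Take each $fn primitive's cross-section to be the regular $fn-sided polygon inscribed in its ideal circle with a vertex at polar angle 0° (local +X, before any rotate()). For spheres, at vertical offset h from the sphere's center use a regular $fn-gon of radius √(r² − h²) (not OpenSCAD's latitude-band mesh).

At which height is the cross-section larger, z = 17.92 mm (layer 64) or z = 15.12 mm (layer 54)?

layer 54 (z = 15.12 mm)

Layer 64 (z = 17.92): the r=12 sphere slices to a regular 24-gon of circumradius 10.438 (√(r²−h²) with h=5.92 from center) (area = (24/2)·10.438²·sin(360°/24) = 338.39 mm²); the cylinder at (3.5, 7.5) is not intersected at this z (z outside [18.5, 40]); the cube at (2.5, -2) does not reach this height (z outside [7, 15.5]); Taking the union: only the r=12 sphere is present, so the union is just that shape — area = 338.39 mm². So its area = 338.39 mm². Layer 54 (z = 15.12): the r=12 sphere slices to a regular 24-gon of circumradius 11.587 (√(r²−h²) with h=3.12 from center) (area = (24/2)·11.587²·sin(360°/24) = 417.01 mm²); the cylinder at (3.5, 7.5) is not intersected at this z (z outside [18.5, 40]); the 26×20.5 cube at (2.5, -2) contributes its full rectangle (area 533.00 mm²); Merging all regions: the regions partially overlap — summed areas 950.01 mm² minus the doubly-counted overlap 93.61 mm² gives 856.40 mm² — area = 856.40 mm². So its area = 856.40 mm². Layer 54 is larger (856.40 vs 338.39 mm²).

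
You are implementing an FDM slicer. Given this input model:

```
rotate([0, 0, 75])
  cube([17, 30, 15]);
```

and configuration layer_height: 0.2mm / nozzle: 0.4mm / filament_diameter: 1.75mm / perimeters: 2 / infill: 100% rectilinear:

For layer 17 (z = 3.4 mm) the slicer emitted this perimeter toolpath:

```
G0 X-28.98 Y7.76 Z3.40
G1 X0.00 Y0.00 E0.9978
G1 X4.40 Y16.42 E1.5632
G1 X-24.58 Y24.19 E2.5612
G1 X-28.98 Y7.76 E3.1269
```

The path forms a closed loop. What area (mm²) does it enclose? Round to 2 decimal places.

Apply the shoelace formula to the sequence of (X, Y) vertices; enclosed area = 510.16 mm².

510.16 mm²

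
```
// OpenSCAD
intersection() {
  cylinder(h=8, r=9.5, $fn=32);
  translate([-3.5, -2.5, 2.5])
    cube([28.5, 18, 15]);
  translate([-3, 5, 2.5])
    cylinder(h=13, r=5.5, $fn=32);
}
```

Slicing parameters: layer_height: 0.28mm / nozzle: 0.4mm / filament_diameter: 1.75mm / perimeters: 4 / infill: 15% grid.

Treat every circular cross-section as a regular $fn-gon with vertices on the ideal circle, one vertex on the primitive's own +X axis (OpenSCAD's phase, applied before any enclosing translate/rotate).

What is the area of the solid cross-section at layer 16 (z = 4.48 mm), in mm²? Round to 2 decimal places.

49.23 mm²

At z = 4.48 mm: the r=9.5 cylinder contributes a regular 32-gon of circumradius 9.5 (area = (32/2)·9.500²·sin(360°/32) = 281.71 mm²); the 28.5×18 cube at (-3.5, -2.5) contributes its full rectangle (area 513.00 mm²); the r=5.5 cylinder at (-3, 5) contributes a regular 32-gon of circumradius 5.5 (area = (32/2)·5.500²·sin(360°/32) = 94.42 mm²); Keeping only the common overlap: the 28.5×18 cube at (-3.5, -2.5) partially overlaps the r=9.5 cylinder; clipping to the common part keeps 134.95 mm²; the r=5.5 cylinder at (-3, 5) partially overlaps the running intersection; clipping to the common part keeps 49.23 mm² — area = 49.23 mm². Overall, the cross-section is a single solid region. Net area = 49.23 mm².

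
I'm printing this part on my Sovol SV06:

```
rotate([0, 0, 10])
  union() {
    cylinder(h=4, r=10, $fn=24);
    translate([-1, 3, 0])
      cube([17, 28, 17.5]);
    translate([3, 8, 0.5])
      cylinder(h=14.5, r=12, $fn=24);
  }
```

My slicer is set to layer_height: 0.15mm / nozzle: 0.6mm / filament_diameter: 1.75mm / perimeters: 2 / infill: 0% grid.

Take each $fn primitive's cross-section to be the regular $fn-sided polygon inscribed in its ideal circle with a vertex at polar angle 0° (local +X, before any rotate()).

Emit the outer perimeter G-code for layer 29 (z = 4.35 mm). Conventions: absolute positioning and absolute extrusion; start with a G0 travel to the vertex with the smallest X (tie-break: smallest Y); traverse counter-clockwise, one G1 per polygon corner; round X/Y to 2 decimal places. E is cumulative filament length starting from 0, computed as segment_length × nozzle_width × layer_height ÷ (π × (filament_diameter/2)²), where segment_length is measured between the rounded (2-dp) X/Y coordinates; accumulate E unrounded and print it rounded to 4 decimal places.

At z = 4.35 mm: the cylinder does not reach this height (z outside [0, 4]); the cube at (-1, 3) (footprint 17×28) is included at this height; the r=12 cylinder at (3, 8) contributes a regular 24-gon of circumradius 12; Merging all regions: the regions partially overlap (shared area 236.49 mm²), so overlapping operands fuse into one piece — 1 connected region; (whole slice rotated 10° about Z — lengths, areas and connectivity unchanged). The outline is a single polygon with 20 vertices. Extrusion per mm of travel: 0.6 × 0.15 / (π × 0.875²) = 0.037418. Accumulating E over each segment gives final E = 3.9694.

G0 X-10.39 Y9.45 Z4.35
G1 X-10.25 Y6.32 E0.1172
G1 X-9.31 Y3.33 E0.2345
G1 X-7.63 Y0.69 E0.3516
G1 X-5.32 Y-1.43 E0.4689
G1 X-2.54 Y-2.88 E0.5862
G1 X0.52 Y-3.55 E0.7034
G1 X3.65 Y-3.42 E0.8207
G1 X6.64 Y-2.48 E0.9379
G1 X9.28 Y-0.79 E1.0552
G1 X11.40 Y1.52 E1.1726
G1 X12.84 Y4.30 E1.2897
G1 X13.08 Y5.35 E1.3300
G1 X15.24 Y5.73 E1.4121
G1 X10.37 Y33.31 E2.4600
G1 X-6.37 Y30.36 E3.0960
G1 X-4.32 Y18.76 E3.5368
G1 X-6.15 Y17.59 E3.6181
G1 X-8.26 Y15.28 E3.7351
G1 X-9.71 Y12.50 E3.8525
G1 X-10.39 Y9.45 E3.9694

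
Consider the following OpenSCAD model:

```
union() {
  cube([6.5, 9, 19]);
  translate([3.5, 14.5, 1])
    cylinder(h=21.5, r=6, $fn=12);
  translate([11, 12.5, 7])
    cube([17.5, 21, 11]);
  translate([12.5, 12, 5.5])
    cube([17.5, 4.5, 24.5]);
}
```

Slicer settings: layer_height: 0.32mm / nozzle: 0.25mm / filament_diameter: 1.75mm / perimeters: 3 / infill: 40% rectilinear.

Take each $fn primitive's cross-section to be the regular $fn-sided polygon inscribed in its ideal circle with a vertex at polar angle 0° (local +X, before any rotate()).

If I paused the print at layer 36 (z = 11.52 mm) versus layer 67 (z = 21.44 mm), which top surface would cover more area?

Layer 36 (z = 11.52): the cube (footprint 6.5×9) is included at this height (area 58.50 mm²); the r=6 cylinder at (3.5, 14.5) gives a regular 12-gon of circumradius 6 (constant along its height) (area = (12/2)·6.000²·sin(360°/12) = 108.00 mm²); the 17.5×21 cube at (11, 12.5) contributes its full rectangle (area 367.50 mm²); the 17.5×4.5 cube at (12.5, 12) contributes its full rectangle (area 78.75 mm²); Taking the union: the regions partially overlap — summed areas 612.75 mm² minus the doubly-counted overlap 64.93 mm² gives 547.82 mm² — area = 547.82 mm². So its area = 547.82 mm². Layer 67 (z = 21.44): the cube does not reach this height (z outside [0, 19]); the r=6 cylinder at (3.5, 14.5) contributes a regular 12-gon of circumradius 6 (area = (12/2)·6.000²·sin(360°/12) = 108.00 mm²); the cube at (11, 12.5) is absent (z outside [7, 18]); the cube at (12.5, 12) (footprint 17.5×4.5) is included at this height (area 78.75 mm²); Combining (union): the 2 present regions are separate (no shared area or edge), so areas and boundary lengths simply add and each stays a separate island — area = 186.75 mm². So its area = 186.75 mm². Layer 36 is larger (547.82 vs 186.75 mm²).

layer 36 (z = 11.52 mm)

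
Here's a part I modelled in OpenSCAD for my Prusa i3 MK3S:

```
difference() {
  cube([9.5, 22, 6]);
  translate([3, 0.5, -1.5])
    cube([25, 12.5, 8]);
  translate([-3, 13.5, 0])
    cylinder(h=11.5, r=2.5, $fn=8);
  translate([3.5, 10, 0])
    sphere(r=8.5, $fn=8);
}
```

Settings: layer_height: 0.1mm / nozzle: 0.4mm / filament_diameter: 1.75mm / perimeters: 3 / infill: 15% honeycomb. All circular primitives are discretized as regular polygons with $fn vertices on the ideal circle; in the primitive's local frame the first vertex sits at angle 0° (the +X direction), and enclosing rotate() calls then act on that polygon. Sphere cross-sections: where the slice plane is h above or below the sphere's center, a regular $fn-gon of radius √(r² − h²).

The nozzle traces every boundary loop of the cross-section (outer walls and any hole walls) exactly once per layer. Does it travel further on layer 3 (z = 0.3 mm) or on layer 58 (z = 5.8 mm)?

layer 58 (z = 5.8 mm)

Layer 3 (z = 0.3): the cube (footprint 9.5×22) is included at this height (perimeter 63.00 mm); the cube at (3, 0.5) (footprint 25×12.5) is included at this height (perimeter 75.00 mm); the r=2.5 cylinder at (-3, 13.5) gives a regular 8-gon of circumradius 2.5 (constant along its height) (perimeter = 2·8·2.500·sin(180°/8) = 15.31 mm); the r=8.5 sphere at (3.5, 10) contributes a regular 8-gon of circumradius √(8.5²−0.3²) = 8.495 (perimeter = 2·8·8.495·sin(180°/8) = 52.01 mm); Subtracting the remaining from the first: starting from the 9.5×22 cube, the 25×12.5 cube at (3, 0.5) partially overlaps it — only the 81.25 mm² overlap (of its 312.50 mm²) is removed, clipping the outline; the r=2.5 cylinder at (-3, 13.5) misses the remaining region (no effect); the r=8.5 sphere at (3.5, 10) partially overlaps it — only the 74.21 mm² overlap (of its 204.10 mm²) is removed, clipping the outline — boundary = 54.64 mm. So its perimeter = 54.64 mm. Layer 58 (z = 5.8): the cube (footprint 9.5×22) is included at this height (perimeter 63.00 mm); the cube at (3, 0.5) (footprint 25×12.5) is included at this height (perimeter 75.00 mm); the r=2.5 cylinder at (-3, 13.5) contributes a regular 8-gon of circumradius 2.5 (perimeter = 2·8·2.500·sin(180°/8) = 15.31 mm); the r=8.5 sphere at (3.5, 10) contributes a regular 8-gon of circumradius √(8.5²−5.8²) = 6.214 (perimeter = 2·8·6.214·sin(180°/8) = 38.05 mm); Subtracting the remaining from the first: starting from the 9.5×22 cube, the 25×12.5 cube at (3, 0.5) partially overlaps it — only the 81.25 mm² overlap (of its 312.50 mm²) is removed, clipping the outline; the r=2.5 cylinder at (-3, 13.5) misses the remaining region (no effect); the r=8.5 sphere at (3.5, 10) partially overlaps it — only the 44.39 mm² overlap (of its 109.21 mm²) is removed, clipping the outline — boundary = 65.29 mm. So its perimeter = 65.29 mm. Layer 58 is larger (65.29 vs 54.64 mm).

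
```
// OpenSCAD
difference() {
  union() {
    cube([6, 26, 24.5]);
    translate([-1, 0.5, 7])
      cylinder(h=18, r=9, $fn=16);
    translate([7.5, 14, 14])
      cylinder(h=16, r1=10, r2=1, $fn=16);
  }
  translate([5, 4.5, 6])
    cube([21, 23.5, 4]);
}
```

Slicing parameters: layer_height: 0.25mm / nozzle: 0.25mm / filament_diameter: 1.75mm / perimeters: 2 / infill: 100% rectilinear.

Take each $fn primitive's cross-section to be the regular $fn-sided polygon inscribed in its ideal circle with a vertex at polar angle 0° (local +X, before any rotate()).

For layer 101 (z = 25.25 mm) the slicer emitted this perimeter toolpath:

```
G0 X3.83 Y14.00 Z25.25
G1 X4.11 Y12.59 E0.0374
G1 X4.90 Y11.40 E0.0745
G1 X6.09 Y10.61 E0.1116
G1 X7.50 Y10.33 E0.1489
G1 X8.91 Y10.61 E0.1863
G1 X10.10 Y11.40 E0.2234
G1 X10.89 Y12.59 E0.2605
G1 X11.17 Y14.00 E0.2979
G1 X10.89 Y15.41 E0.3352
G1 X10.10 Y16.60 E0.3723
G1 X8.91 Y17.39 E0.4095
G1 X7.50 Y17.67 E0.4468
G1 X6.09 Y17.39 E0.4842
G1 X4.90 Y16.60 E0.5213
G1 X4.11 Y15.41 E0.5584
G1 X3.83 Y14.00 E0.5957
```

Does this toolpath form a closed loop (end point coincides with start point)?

yes

Start point (G0): (3.83, 14.00). End point (last G1): the path returns to the start — closed.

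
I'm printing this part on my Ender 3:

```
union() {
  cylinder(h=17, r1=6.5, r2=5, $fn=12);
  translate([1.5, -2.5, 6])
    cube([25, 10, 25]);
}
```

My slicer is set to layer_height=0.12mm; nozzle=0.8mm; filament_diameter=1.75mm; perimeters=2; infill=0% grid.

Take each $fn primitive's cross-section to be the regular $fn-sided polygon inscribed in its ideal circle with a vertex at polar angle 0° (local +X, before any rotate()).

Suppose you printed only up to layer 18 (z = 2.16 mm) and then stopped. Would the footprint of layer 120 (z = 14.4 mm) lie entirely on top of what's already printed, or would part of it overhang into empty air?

part overhangs

Compare the two slices. At z = 2.16: the cone contributes a regular 12-gon of circumradius 6.309 (interpolated between r1=6.5 and r2=5 at t=0.127) (area = (12/2)·6.309²·sin(360°/12) = 119.43 mm²); the cube at (1.5, -2.5) is not intersected at this z (z outside [6, 31]); Combining (union): only the cone is present, so the union is just that shape — area = 119.43 mm². At z = 14.4: the cone: at t=0.847 of its height the radius interpolates to r₁+(r₂−r₁)t = 5.229, giving a regular 12-gon of that circumradius (area = (12/2)·5.229²·sin(360°/12) = 82.04 mm²); the 25×10 cube at (1.5, -2.5) contributes its full rectangle (area 250.00 mm²); Taking the union: the regions partially overlap — summed areas 332.04 mm² minus the doubly-counted overlap 21.45 mm² gives 310.59 mm² — area = 310.59 mm². Checking containment: at z = 14.4 the cross-section extends beyond the z = 2.16 cross-section by about 218.12 mm².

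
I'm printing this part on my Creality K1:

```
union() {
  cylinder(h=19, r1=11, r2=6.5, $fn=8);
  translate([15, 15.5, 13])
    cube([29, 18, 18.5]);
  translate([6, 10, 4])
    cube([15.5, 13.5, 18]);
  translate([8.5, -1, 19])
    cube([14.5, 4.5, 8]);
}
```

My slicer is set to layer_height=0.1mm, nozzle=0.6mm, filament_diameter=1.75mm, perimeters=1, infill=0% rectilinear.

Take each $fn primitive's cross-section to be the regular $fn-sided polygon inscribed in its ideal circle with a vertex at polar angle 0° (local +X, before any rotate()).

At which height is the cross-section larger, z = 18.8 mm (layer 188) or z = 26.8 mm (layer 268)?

layer 188 (z = 18.8 mm)

Layer 188 (z = 18.8): the cone (r1=11→r2=6.5) has section circumradius 6.547 here — a regular 8-gon (area = (8/2)·6.547²·sin(360°/8) = 121.25 mm²); the cube at (15, 15.5) is present — its section is the full 29×18 rectangle (area 522.00 mm²); the cube at (6, 10) (footprint 15.5×13.5) is included at this height (area 209.25 mm²); the cube at (8.5, -1) is not intersected at this z (z outside [19, 27]); Merging all regions: the regions partially overlap — summed areas 852.50 mm² minus the doubly-counted overlap 52.00 mm² gives 800.50 mm² — area = 800.50 mm². So its area = 800.50 mm². Layer 268 (z = 26.8): the cone does not reach this height (z outside [0, 19]); the cube at (15, 15.5) (footprint 29×18) is included at this height (area 522.00 mm²); the cube at (6, 10) does not reach this height (z outside [4, 22]); the cube at (8.5, -1) (footprint 14.5×4.5) is included at this height (area 65.25 mm²); Merging all regions: the 2 present regions are separate (no shared area or edge), so areas and boundary lengths simply add and each stays a separate island — area = 587.25 mm². So its area = 587.25 mm². Layer 188 is larger (800.50 vs 587.25 mm²).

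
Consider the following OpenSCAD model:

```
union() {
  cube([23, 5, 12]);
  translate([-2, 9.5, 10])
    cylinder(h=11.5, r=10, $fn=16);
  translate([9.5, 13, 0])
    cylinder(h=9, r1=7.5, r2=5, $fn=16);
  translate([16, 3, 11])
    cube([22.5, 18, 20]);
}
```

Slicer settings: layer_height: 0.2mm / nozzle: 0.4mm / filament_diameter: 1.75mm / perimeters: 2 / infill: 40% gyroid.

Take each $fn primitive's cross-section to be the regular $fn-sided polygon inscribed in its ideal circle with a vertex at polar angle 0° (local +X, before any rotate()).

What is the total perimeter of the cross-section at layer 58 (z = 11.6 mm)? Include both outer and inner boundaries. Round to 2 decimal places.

160.79 mm

At z = 11.6 mm: the 23×5 cube contributes its full rectangle (perimeter 56.00 mm); the r=10 cylinder at (-2, 9.5) gives a regular 16-gon of circumradius 10 (constant along its height) (perimeter = 2·16·10.000·sin(180°/16) = 62.43 mm); the cone at (9.5, 13) is absent (z outside [0, 9]); the 22.5×18 cube at (16, 3) contributes its full rectangle (perimeter 81.00 mm); Taking the union: the regions partially overlap (shared area 37.03 mm²), so the edge portions inside another operand are dropped and the merged outline is re-measured after clipping — boundary = 160.79 mm. Overall, the cross-section is a single solid region. Total boundary length (outer) = 160.79 mm.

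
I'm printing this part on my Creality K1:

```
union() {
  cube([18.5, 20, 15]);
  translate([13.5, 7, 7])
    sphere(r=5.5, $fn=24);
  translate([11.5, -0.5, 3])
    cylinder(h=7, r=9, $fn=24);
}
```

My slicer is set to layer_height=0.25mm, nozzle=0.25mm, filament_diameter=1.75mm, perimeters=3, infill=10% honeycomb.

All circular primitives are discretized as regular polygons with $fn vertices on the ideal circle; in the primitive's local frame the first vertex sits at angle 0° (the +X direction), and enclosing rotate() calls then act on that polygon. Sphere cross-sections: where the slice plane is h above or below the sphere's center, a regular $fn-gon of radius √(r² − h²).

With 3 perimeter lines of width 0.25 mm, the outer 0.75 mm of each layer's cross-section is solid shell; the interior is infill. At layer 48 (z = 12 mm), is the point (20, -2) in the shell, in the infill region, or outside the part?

At z = 12 mm: the 18.5×20 cube contributes its full rectangle; the r=5.5 sphere at (13.5, 7) slices to a regular 24-gon of circumradius 2.291 (√(r²−h²) with h=5 from center); the cylinder at (11.5, -0.5) does not reach this height (z outside [3, 10]); Merging all regions: the r=5.5 sphere at (13.5, 7) lies entirely inside the 18.5×20 cube, so the union is just the 18.5×20 cube — 1 connected region. Overall, the cross-section is a single solid region. The nearest boundary edge runs (18.50, 20.00)→(18.50, 0.00); distance from the point to it = 2.50 mm. The point is not inside any of the regions above, so it lies outside the cross-section (2.50 mm from the nearest boundary).

outside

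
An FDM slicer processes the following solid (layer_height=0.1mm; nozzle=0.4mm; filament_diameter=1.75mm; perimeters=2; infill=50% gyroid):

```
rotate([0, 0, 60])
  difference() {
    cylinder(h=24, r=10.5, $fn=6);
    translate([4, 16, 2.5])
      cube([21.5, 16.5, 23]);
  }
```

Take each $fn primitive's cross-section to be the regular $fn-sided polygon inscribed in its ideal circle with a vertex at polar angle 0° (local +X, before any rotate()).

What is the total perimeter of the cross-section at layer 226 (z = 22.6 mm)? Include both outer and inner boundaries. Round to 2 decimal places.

At z = 22.6 mm: the cylinder: section is a regular 6-gon, circumradius r=10.5 (perimeter = 2·6·10.500·sin(180°/6) = 63.00 mm); the 21.5×16.5 cube at (4, 16) contributes its full rectangle (perimeter 76.00 mm); Taking the first minus the rest: starting from the r=10.5 cylinder, the 21.5×16.5 cube at (4, 16) misses the remaining region (no effect) — boundary = 63.00 mm; (rotated 60° about Z; rotation is an isometry so areas/perimeters/island counts are preserved). Overall, the cross-section is a single solid region. Total boundary length (outer) = 63.00 mm.

63.00 mm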